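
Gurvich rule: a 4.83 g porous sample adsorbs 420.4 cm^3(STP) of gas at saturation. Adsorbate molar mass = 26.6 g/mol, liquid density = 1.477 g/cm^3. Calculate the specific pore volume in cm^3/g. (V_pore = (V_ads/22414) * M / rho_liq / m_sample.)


Moles adsorbed n = V_ads / 22414 = 420.4 / 22414 = 1.875613e-02 mol
Liquid volume V_liq = n * M / rho_liq = 1.875613e-02 * 26.6 / 1.477 = 0.33779 cm^3
Specific pore volume V_pore = V_liq / m_sample = 0.33779 / 4.83
V_pore = 0.0699 cm^3/g

0.0699


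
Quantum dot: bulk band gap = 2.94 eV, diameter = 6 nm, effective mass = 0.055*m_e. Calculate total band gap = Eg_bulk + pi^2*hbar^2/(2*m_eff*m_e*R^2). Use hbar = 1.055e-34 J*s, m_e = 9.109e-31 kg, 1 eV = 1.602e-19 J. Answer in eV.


Radius R = 6/2 nm = 3e-09 m
Confinement energy dE = pi^2 * hbar^2 / (2 * m_eff * m_e * R^2)
dE = pi^2 * (1.055e-34)^2 / (2 * 0.055 * 9.109e-31 * (3e-09)^2) J, divided by 1.602e-19 J/eV
dE = 0.7604 eV
Total band gap = E_g(bulk) + dE = 2.94 + 0.7604 = 3.7004 eV

3.7004


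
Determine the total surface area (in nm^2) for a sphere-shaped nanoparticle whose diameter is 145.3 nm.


Radius r = 145.3/2 = 72.65 nm
Surface area SA = 4 * pi * r^2
SA = 4 * pi * (72.65)^2
SA = 66325.59 nm^2

66325.59


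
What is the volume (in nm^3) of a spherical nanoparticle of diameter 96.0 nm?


Radius r = 96.0/2 = 48 nm
Volume V = (4/3) * pi * r^3
V = (4/3) * pi * (48)^3
V = 463246.69 nm^3

463246.69


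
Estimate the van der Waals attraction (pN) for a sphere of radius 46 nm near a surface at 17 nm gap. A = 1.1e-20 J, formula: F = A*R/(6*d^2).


Convert to SI: R = 46 nm = 4.6e-08 m, d = 17 nm = 1.7e-08 m
F = A * R / (6 * d^2)
F = 1.1e-20 * 4.6e-08 / (6 * (1.7e-08)^2)
F = 2.91811e-13 N = 0.292 pN

0.292


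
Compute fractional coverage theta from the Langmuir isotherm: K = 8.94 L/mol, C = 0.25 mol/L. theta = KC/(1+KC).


Langmuir isotherm: theta = K*C / (1 + K*C)
K*C = 8.94 * 0.25 = 2.235
theta = 2.235 / (1 + 2.235) = 2.235 / 3.235
theta = 0.6909

0.6909


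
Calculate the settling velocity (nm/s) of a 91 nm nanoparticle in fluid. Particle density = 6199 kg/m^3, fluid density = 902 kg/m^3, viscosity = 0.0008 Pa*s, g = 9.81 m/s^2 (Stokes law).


Radius R = 91/2 nm = 4.55e-08 m
Density difference = 6199 - 902 = 5297 kg/m^3
v = 2 * R^2 * (rho_p - rho_f) * g / (9 * eta)
v = 2 * (4.55e-08)^2 * 5297 * 9.81 / (9 * 0.0008)
v = 2.98827e-08 m/s = 29.8827 nm/s

29.8827


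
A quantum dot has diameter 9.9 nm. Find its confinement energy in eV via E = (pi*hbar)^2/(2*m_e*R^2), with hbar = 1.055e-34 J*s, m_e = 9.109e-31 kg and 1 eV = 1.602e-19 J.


Radius R = 9.9/2 = 4.95 nm = 4.95e-09 m
E = (pi * 1.055e-34)^2 / (2 * 9.109e-31 * (4.95e-09)^2)
E(J) = 2.4609e-21
E = E(J) / 1.602e-19 = 0.0154 eV

0.0154


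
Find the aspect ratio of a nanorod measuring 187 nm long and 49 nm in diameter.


Aspect ratio AR = length / diameter
AR = 187 / 49
AR = 3.82

3.82


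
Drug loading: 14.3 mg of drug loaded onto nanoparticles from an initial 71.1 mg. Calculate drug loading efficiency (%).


Drug loading efficiency = (drug loaded / drug initial) * 100
DLE = 14.3 / 71.1 * 100
DLE = 0.2011 * 100
DLE = 20.11%

20.11


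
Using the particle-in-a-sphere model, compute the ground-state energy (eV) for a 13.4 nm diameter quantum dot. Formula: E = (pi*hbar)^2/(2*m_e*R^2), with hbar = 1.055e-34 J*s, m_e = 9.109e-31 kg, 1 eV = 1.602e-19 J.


Radius R = 13.4/2 = 6.7 nm = 6.7e-09 m
E = (pi * 1.055e-34)^2 / (2 * 9.109e-31 * (6.7e-09)^2)
E(J) = 1.34324e-21
E = E(J) / 1.602e-19 = 0.0084 eV

0.0084


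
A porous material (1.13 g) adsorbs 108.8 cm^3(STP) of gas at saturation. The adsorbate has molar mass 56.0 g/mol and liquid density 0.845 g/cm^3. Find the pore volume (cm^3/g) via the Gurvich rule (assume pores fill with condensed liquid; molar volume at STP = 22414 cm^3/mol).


Moles adsorbed n = V_ads / 22414 = 108.8 / 22414 = 4.854109e-03 mol
Liquid volume V_liq = n * M / rho_liq = 4.854109e-03 * 56.0 / 0.845 = 0.32169 cm^3
Specific pore volume V_pore = V_liq / m_sample = 0.32169 / 1.13
V_pore = 0.2847 cm^3/g

0.2847


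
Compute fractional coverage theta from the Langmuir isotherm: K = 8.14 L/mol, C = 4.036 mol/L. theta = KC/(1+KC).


Langmuir isotherm: theta = K*C / (1 + K*C)
K*C = 8.14 * 4.036 = 32.85304
theta = 32.85304 / (1 + 32.85304) = 32.85304 / 33.85304
theta = 0.9705

0.9705


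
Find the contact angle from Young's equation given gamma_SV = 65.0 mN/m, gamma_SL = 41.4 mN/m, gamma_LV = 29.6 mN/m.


cos(theta) = (gamma_SV - gamma_SL) / gamma_LV
cos(theta) = (65.0 - 41.4) / 29.6
cos(theta) = 0.797297
theta = arccos(0.797297) = 37.13 degrees

37.13


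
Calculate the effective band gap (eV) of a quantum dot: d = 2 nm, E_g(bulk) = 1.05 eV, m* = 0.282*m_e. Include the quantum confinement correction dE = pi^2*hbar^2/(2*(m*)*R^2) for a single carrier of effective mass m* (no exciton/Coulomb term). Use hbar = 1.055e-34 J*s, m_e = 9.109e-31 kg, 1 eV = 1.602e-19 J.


Radius R = 2/2 nm = 1e-09 m
Confinement energy dE = pi^2 * hbar^2 / (2 * m_eff * m_e * R^2)
dE = pi^2 * (1.055e-34)^2 / (2 * 0.282 * 9.109e-31 * (1e-09)^2) J, divided by 1.602e-19 J/eV
dE = 1.3347 eV
Total band gap = E_g(bulk) + dE = 1.05 + 1.3347 = 2.3847 eV

2.3847


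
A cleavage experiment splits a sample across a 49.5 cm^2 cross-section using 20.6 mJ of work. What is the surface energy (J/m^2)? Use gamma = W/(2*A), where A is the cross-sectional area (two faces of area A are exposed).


Convert: A = 49.5 cm^2 = 0.00495 m^2, W = 20.6 mJ = 0.0206 J
Cleaving exposes two faces of area A, so total new surface = 2*A and gamma = W / (2*A)
gamma = 0.0206 / (2 * 0.00495)
gamma = 2.081 J/m^2

2.081


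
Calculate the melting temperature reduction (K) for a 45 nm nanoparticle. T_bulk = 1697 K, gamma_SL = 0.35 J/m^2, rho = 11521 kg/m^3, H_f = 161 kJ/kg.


Radius R = 45/2 = 22.5 nm = 2.25e-08 m
Convert H_f = 161 kJ/kg = 161000 J/kg
dT = 2 * gamma_SL * T_bulk / (rho * H_f * R)
dT = 2 * 0.35 * 1697 / (11521 * 161000 * 2.25e-08)
dT = 28.5 K

28.5


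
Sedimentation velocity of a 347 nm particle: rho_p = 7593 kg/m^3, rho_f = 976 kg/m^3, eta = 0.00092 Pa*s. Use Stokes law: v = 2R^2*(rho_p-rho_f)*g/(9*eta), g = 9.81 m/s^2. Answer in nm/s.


Radius R = 347/2 nm = 1.735e-07 m
Density difference = 7593 - 976 = 6617 kg/m^3
v = 2 * R^2 * (rho_p - rho_f) * g / (9 * eta)
v = 2 * (1.735e-07)^2 * 6617 * 9.81 / (9 * 0.00092)
v = 4.71986e-07 m/s = 471.9856 nm/s

471.9856


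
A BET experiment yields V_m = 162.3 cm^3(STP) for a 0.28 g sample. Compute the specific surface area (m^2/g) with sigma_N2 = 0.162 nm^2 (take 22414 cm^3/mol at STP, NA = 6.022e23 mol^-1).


Number of moles in monolayer = V_m / 22414 = 162.3 / 22414 = 0.00724101
Number of molecules = moles * NA = 0.00724101 * 6.022e23
SA = molecules * sigma / mass
SA = (162.3 / 22414) * 6.022e23 * 0.162e-18 / 0.28
SA = 2522.9 m^2/g

2522.9


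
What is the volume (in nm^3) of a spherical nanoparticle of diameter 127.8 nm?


Radius r = 127.8/2 = 63.9 nm
Volume V = (4/3) * pi * r^3
V = (4/3) * pi * (63.9)^3
V = 1092927.07 nm^3

1092927.07


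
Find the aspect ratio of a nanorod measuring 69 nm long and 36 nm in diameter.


Aspect ratio AR = length / diameter
AR = 69 / 36
AR = 1.92

1.92


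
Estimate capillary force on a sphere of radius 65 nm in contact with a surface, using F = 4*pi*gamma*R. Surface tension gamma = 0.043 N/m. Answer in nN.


Convert radius: R = 65 nm = 6.5e-08 m
F = 4 * pi * gamma * R
F = 4 * pi * 0.043 * 6.5e-08
F = 3.5123e-08 N = 35.123 nN

35.123


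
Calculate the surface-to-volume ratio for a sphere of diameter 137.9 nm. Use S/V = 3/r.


Radius r = 137.9/2 = 68.95 nm
S/V = 3 / r = 3 / 68.95
S/V = 0.0435 nm^-1

0.0435


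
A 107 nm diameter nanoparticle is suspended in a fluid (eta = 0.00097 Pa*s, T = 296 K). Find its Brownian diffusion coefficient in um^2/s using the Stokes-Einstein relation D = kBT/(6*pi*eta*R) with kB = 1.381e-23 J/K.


Radius R = 107/2 = 53.5 nm = 5.35e-08 m
D = kB*T / (6*pi*eta*R)
D = 1.381e-23 * 296 / (6 * pi * 0.00097 * 5.35e-08)
D = 4.17887e-12 m^2/s = 4.179 um^2/s

4.179


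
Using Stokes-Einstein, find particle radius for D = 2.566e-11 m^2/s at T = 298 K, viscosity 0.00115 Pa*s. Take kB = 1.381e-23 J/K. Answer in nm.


Stokes-Einstein: R = kB*T / (6*pi*eta*D)
R = 1.381e-23 * 298 / (6 * pi * 0.00115 * 2.566e-11)
R = 7.39868e-09 m = 7.4 nm

7.4


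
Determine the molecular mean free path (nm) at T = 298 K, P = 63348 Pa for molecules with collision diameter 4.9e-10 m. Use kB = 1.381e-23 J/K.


Mean free path: lambda = kB*T / (sqrt(2) * pi * d^2 * P)
lambda = 1.381e-23 * 298 / (sqrt(2) * pi * (4.9e-10)^2 * 63348)
lambda = 6.09004e-08 m
lambda = 60.9 nm

60.9


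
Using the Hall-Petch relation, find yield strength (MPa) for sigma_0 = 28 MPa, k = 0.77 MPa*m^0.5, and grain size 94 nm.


d = 94 nm = 9.4e-08 m
sqrt(d) = 0.0003065942
Hall-Petch contribution = k / sqrt(d) = 0.77 / 0.0003065942 = 2511.5 MPa
sigma = sigma_0 + k/sqrt(d) = 28 + 2511.5 = 2539.5 MPa

2539.5


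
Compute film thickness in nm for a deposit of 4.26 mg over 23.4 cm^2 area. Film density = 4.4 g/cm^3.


Convert: m = 4.26 mg = 4.2600e-06 kg, A = 23.4 cm^2 = 2.3400e-03 m^2, rho = 4.4 g/cm^3 = 4400 kg/m^3
t = m / (A * rho)
t = 4.2600e-06 / (2.3400e-03 * 4400)
t = 4.1375e-07 m = 413.8 nm

413.8


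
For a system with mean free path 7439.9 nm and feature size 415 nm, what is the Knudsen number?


Knudsen number Kn = lambda / L
Kn = 7439.9 / 415
Kn = 17.9275

17.9275


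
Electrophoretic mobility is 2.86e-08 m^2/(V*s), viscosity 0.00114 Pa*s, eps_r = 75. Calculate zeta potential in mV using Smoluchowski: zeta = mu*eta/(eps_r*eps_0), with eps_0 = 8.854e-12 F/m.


Smoluchowski equation: zeta = mu * eta / (eps_r * eps_0)
zeta = 2.86e-08 * 0.00114 / (75 * 8.854e-12)
zeta = 0.049099 V = 49.1 mV

49.1


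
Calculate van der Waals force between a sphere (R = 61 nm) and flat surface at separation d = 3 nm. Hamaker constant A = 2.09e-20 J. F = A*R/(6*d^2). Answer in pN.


Convert to SI: R = 61 nm = 6.1e-08 m, d = 3 nm = 3e-09 m
F = A * R / (6 * d^2)
F = 2.09e-20 * 6.1e-08 / (6 * (3e-09)^2)
F = 2.36093e-11 N = 23.609 pN

23.609


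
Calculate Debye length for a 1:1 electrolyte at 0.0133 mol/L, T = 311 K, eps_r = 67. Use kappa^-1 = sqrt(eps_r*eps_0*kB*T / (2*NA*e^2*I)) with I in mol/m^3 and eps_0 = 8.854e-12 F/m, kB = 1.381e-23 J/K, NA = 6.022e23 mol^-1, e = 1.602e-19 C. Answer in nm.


Ionic strength I = 0.0133 * 1^2 * 1000 = 13.3 mol/m^3
kappa^-1 = sqrt(67 * 8.854e-12 * 1.381e-23 * 311 / (2 * 6.022e23 * (1.602e-19)^2 * 13.3))
kappa^-1 = 2.489 nm

2.489


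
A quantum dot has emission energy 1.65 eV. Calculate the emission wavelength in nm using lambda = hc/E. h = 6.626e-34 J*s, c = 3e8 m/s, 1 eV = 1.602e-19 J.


Convert energy: E = 1.65 eV = 1.65 * 1.602e-19 = 2.6433e-19 J
lambda = h*c / E = 6.626e-34 * 3e8 / 2.6433e-19
lambda = 7.52015e-07 m = 752.0 nm

752.0


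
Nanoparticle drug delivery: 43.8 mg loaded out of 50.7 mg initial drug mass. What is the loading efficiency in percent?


Drug loading efficiency = (drug loaded / drug initial) * 100
DLE = 43.8 / 50.7 * 100
DLE = 0.8639 * 100
DLE = 86.39%

86.39


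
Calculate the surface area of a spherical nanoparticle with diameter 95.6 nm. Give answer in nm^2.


Radius r = 95.6/2 = 47.8 nm
Surface area SA = 4 * pi * r^2
SA = 4 * pi * (47.8)^2
SA = 28712.15 nm^2

28712.15


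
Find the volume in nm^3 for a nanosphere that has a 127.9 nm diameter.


Radius r = 127.9/2 = 63.95 nm
Volume V = (4/3) * pi * r^3
V = (4/3) * pi * (63.95)^3
V = 1095494.64 nm^3

1095494.64


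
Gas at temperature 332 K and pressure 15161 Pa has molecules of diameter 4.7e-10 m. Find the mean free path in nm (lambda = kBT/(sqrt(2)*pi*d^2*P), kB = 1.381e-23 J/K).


Mean free path: lambda = kB*T / (sqrt(2) * pi * d^2 * P)
lambda = 1.381e-23 * 332 / (sqrt(2) * pi * (4.7e-10)^2 * 15161)
lambda = 3.08137e-07 m
lambda = 308.14 nm

308.14


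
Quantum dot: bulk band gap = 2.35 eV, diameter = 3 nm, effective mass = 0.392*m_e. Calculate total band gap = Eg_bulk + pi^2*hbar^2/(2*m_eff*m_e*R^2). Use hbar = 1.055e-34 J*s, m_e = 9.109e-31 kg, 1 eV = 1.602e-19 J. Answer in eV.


Radius R = 3/2 nm = 1.5e-09 m
Confinement energy dE = pi^2 * hbar^2 / (2 * m_eff * m_e * R^2)
dE = pi^2 * (1.055e-34)^2 / (2 * 0.392 * 9.109e-31 * (1.5e-09)^2) J, divided by 1.602e-19 J/eV
dE = 0.4267 eV
Total band gap = E_g(bulk) + dE = 2.35 + 0.4267 = 2.7767 eV

2.7767


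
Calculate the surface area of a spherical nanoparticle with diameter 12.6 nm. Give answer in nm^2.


Radius r = 12.6/2 = 6.3 nm
Surface area SA = 4 * pi * r^2
SA = 4 * pi * (6.3)^2
SA = 498.76 nm^2

498.76


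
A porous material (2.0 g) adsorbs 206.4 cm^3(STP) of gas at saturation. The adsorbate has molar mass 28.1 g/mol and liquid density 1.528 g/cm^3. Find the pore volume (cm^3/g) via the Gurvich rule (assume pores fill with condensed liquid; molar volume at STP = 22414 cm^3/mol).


Moles adsorbed n = V_ads / 22414 = 206.4 / 22414 = 9.208530e-03 mol
Liquid volume V_liq = n * M / rho_liq = 9.208530e-03 * 28.1 / 1.528 = 0.16935 cm^3
Specific pore volume V_pore = V_liq / m_sample = 0.16935 / 2.0
V_pore = 0.0847 cm^3/g

0.0847


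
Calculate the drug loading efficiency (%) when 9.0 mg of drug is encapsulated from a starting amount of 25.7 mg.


Drug loading efficiency = (drug loaded / drug initial) * 100
DLE = 9.0 / 25.7 * 100
DLE = 0.3502 * 100
DLE = 35.02%

35.02


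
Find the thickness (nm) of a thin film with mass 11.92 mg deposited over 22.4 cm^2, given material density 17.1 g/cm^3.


Convert: m = 11.92 mg = 1.1920e-05 kg, A = 22.4 cm^2 = 2.2400e-03 m^2, rho = 17.1 g/cm^3 = 17100 kg/m^3
t = m / (A * rho)
t = 1.1920e-05 / (2.2400e-03 * 17100)
t = 3.1119e-07 m = 311.2 nm

311.2


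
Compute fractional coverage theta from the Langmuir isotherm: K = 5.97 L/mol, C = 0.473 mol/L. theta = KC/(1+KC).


Langmuir isotherm: theta = K*C / (1 + K*C)
K*C = 5.97 * 0.473 = 2.82381
theta = 2.82381 / (1 + 2.82381) = 2.82381 / 3.82381
theta = 0.7385

0.7385


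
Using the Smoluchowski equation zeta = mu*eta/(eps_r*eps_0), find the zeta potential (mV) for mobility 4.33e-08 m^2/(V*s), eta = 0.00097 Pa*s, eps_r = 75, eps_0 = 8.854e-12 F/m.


Smoluchowski equation: zeta = mu * eta / (eps_r * eps_0)
zeta = 4.33e-08 * 0.00097 / (75 * 8.854e-12)
zeta = 0.06325 V = 63.25 mV

63.25


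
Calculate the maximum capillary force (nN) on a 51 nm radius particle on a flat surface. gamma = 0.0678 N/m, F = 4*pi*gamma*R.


Convert radius: R = 51 nm = 5.1e-08 m
F = 4 * pi * gamma * R
F = 4 * pi * 0.0678 * 5.1e-08
F = 4.3452e-08 N = 43.452 nN

43.452


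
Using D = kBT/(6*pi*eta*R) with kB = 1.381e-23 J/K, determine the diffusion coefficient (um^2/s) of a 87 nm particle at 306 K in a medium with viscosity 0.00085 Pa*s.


Radius R = 87/2 = 43.5 nm = 4.35e-08 m
D = kB*T / (6*pi*eta*R)
D = 1.381e-23 * 306 / (6 * pi * 0.00085 * 4.35e-08)
D = 6.06325e-12 m^2/s = 6.063 um^2/s

6.063


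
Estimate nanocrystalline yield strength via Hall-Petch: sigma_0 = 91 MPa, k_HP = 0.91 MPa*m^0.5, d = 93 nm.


d = 93 nm = 9.3e-08 m
sqrt(d) = 0.000304959
Hall-Petch contribution = k / sqrt(d) = 0.91 / 0.000304959 = 2984.0 MPa
sigma = sigma_0 + k/sqrt(d) = 91 + 2984.0 = 3075.0 MPa

3075.0


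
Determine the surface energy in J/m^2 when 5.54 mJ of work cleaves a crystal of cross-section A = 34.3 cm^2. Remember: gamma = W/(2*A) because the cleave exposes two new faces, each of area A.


Convert: A = 34.3 cm^2 = 0.00343 m^2, W = 5.54 mJ = 0.00554 J
Cleaving exposes two faces of area A, so total new surface = 2*A and gamma = W / (2*A)
gamma = 0.00554 / (2 * 0.00343)
gamma = 0.808 J/m^2

0.808


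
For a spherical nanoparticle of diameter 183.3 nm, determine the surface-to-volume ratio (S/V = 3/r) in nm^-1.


Radius r = 183.3/2 = 91.65 nm
S/V = 3 / r = 3 / 91.65
S/V = 0.0327 nm^-1

0.0327


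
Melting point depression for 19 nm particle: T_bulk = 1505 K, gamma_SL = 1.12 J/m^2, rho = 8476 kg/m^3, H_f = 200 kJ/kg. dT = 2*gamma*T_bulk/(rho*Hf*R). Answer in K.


Radius R = 19/2 = 9.5 nm = 9.5e-09 m
Convert H_f = 200 kJ/kg = 200000 J/kg
dT = 2 * gamma_SL * T_bulk / (rho * H_f * R)
dT = 2 * 1.12 * 1505 / (8476 * 200000 * 9.5e-09)
dT = 209.3 K

209.3


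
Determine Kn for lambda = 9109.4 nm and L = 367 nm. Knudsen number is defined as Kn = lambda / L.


Knudsen number Kn = lambda / L
Kn = 9109.4 / 367
Kn = 24.8213

24.8213


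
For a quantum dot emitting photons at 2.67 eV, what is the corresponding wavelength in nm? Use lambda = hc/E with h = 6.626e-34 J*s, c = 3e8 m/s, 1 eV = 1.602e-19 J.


Convert energy: E = 2.67 eV = 2.67 * 1.602e-19 = 4.27734e-19 J
lambda = h*c / E = 6.626e-34 * 3e8 / 4.27734e-19
lambda = 4.64728e-07 m = 464.7 nm

464.7


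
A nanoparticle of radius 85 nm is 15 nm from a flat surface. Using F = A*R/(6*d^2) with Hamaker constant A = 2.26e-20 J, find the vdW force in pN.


Convert to SI: R = 85 nm = 8.5e-08 m, d = 15 nm = 1.5e-08 m
F = A * R / (6 * d^2)
F = 2.26e-20 * 8.5e-08 / (6 * (1.5e-08)^2)
F = 1.42296e-12 N = 1.423 pN

1.423


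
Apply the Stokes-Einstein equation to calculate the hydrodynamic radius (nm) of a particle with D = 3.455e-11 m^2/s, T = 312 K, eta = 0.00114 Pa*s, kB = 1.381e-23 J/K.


Stokes-Einstein: R = kB*T / (6*pi*eta*D)
R = 1.381e-23 * 312 / (6 * pi * 0.00114 * 3.455e-11)
R = 5.80356e-09 m = 5.8 nm

5.8


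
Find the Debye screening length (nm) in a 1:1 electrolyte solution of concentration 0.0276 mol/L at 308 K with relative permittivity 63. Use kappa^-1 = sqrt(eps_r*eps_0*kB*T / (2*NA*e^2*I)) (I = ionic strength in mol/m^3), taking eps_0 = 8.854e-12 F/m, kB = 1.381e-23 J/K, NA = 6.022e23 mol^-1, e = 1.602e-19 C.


Ionic strength I = 0.0276 * 1^2 * 1000 = 27.6 mol/m^3
kappa^-1 = sqrt(63 * 8.854e-12 * 1.381e-23 * 308 / (2 * 6.022e23 * (1.602e-19)^2 * 27.6))
kappa^-1 = 1.668 nm

1.668


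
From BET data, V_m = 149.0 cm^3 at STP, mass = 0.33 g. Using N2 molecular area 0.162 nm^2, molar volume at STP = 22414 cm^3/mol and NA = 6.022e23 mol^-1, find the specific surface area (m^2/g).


Number of moles in monolayer = V_m / 22414 = 149.0 / 22414 = 0.00664763
Number of molecules = moles * NA = 0.00664763 * 6.022e23
SA = molecules * sigma / mass
SA = (149.0 / 22414) * 6.022e23 * 0.162e-18 / 0.33
SA = 1965.2 m^2/g

1965.2


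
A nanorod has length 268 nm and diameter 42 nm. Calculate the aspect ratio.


Aspect ratio AR = length / diameter
AR = 268 / 42
AR = 6.38

6.38


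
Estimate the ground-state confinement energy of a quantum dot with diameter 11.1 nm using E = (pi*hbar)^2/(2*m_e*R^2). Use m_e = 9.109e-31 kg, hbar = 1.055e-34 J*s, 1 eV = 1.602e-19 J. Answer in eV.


Radius R = 11.1/2 = 5.55 nm = 5.55e-09 m
E = (pi * 1.055e-34)^2 / (2 * 9.109e-31 * (5.55e-09)^2)
E(J) = 1.95757e-21
E = E(J) / 1.602e-19 = 0.0122 eV

0.0122


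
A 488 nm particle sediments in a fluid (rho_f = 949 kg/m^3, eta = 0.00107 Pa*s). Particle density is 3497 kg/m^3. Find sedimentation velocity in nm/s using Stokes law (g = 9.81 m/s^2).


Radius R = 488/2 nm = 2.44e-07 m
Density difference = 3497 - 949 = 2548 kg/m^3
v = 2 * R^2 * (rho_p - rho_f) * g / (9 * eta)
v = 2 * (2.44e-07)^2 * 2548 * 9.81 / (9 * 0.00107)
v = 3.09066e-07 m/s = 309.0664 nm/s

309.0664


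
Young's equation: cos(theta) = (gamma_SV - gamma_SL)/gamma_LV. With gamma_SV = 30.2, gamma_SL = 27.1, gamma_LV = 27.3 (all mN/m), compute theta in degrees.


cos(theta) = (gamma_SV - gamma_SL) / gamma_LV
cos(theta) = (30.2 - 27.1) / 27.3
cos(theta) = 0.113553
theta = arccos(0.113553) = 83.48 degrees

83.48


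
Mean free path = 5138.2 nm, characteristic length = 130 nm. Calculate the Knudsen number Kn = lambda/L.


Knudsen number Kn = lambda / L
Kn = 5138.2 / 130
Kn = 39.5246

39.5246


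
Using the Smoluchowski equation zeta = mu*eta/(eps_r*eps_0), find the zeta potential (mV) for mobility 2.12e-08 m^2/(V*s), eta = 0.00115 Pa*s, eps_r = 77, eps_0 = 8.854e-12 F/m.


Smoluchowski equation: zeta = mu * eta / (eps_r * eps_0)
zeta = 2.12e-08 * 0.00115 / (77 * 8.854e-12)
zeta = 0.03576 V = 35.76 mV

35.76


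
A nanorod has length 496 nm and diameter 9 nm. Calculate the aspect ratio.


Aspect ratio AR = length / diameter
AR = 496 / 9
AR = 55.11

55.11


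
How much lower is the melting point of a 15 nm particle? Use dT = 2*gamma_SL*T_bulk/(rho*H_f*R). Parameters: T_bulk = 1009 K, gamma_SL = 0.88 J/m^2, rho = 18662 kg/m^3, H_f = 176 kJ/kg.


Radius R = 15/2 = 7.5 nm = 7.5e-09 m
Convert H_f = 176 kJ/kg = 176000 J/kg
dT = 2 * gamma_SL * T_bulk / (rho * H_f * R)
dT = 2 * 0.88 * 1009 / (18662 * 176000 * 7.5e-09)
dT = 72.1 K

72.1


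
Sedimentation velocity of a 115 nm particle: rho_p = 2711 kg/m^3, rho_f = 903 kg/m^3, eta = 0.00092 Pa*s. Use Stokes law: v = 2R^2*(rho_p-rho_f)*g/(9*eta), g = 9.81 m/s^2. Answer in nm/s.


Radius R = 115/2 nm = 5.75e-08 m
Density difference = 2711 - 903 = 1808 kg/m^3
v = 2 * R^2 * (rho_p - rho_f) * g / (9 * eta)
v = 2 * (5.75e-08)^2 * 1808 * 9.81 / (9 * 0.00092)
v = 1.41646e-08 m/s = 14.1646 nm/s

14.1646


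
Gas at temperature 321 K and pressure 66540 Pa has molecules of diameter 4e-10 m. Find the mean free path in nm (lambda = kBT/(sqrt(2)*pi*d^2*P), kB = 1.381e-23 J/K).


Mean free path: lambda = kB*T / (sqrt(2) * pi * d^2 * P)
lambda = 1.381e-23 * 321 / (sqrt(2) * pi * (4e-10)^2 * 66540)
lambda = 9.37197e-08 m
lambda = 93.72 nm

93.72


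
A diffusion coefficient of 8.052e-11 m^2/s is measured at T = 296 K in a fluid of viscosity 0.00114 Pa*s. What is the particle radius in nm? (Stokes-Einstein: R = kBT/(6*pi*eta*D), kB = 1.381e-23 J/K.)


Stokes-Einstein: R = kB*T / (6*pi*eta*D)
R = 1.381e-23 * 296 / (6 * pi * 0.00114 * 8.052e-11)
R = 2.36252e-09 m = 2.36 nm

2.36


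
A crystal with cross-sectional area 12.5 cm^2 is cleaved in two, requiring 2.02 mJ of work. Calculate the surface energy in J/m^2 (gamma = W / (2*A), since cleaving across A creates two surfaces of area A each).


Convert: A = 12.5 cm^2 = 0.00125 m^2, W = 2.02 mJ = 0.00202 J
Cleaving exposes two faces of area A, so total new surface = 2*A and gamma = W / (2*A)
gamma = 0.00202 / (2 * 0.00125)
gamma = 0.808 J/m^2

0.808


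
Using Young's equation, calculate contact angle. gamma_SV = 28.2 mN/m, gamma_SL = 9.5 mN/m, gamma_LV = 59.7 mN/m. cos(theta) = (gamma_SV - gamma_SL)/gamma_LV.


cos(theta) = (gamma_SV - gamma_SL) / gamma_LV
cos(theta) = (28.2 - 9.5) / 59.7
cos(theta) = 0.313233
theta = arccos(0.313233) = 71.75 degrees

71.75


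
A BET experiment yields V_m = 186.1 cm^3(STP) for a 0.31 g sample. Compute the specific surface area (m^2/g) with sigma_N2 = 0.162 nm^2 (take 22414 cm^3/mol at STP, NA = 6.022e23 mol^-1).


Number of moles in monolayer = V_m / 22414 = 186.1 / 22414 = 0.00830285
Number of molecules = moles * NA = 0.00830285 * 6.022e23
SA = molecules * sigma / mass
SA = (186.1 / 22414) * 6.022e23 * 0.162e-18 / 0.31
SA = 2612.9 m^2/g

2612.9


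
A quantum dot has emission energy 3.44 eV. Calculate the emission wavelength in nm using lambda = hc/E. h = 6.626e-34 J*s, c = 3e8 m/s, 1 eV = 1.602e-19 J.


Convert energy: E = 3.44 eV = 3.44 * 1.602e-19 = 5.51088e-19 J
lambda = h*c / E = 6.626e-34 * 3e8 / 5.51088e-19
lambda = 3.60705e-07 m = 360.7 nm

360.7


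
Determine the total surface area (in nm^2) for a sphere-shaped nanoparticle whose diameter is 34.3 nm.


Radius r = 34.3/2 = 17.15 nm
Surface area SA = 4 * pi * r^2
SA = 4 * pi * (17.15)^2
SA = 3696.05 nm^2

3696.05


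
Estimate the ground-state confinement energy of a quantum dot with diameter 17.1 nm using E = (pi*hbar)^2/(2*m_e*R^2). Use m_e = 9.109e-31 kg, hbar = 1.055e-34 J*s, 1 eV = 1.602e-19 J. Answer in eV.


Radius R = 17.1/2 = 8.55 nm = 8.55e-09 m
E = (pi * 1.055e-34)^2 / (2 * 9.109e-31 * (8.55e-09)^2)
E(J) = 8.24844e-22
E = E(J) / 1.602e-19 = 0.0051 eV

0.0051


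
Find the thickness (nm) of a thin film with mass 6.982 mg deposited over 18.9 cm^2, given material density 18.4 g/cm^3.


Convert: m = 6.982 mg = 6.9820e-06 kg, A = 18.9 cm^2 = 1.8900e-03 m^2, rho = 18.4 g/cm^3 = 18400 kg/m^3
t = m / (A * rho)
t = 6.9820e-06 / (1.8900e-03 * 18400)
t = 2.0077e-07 m = 200.8 nm

200.8


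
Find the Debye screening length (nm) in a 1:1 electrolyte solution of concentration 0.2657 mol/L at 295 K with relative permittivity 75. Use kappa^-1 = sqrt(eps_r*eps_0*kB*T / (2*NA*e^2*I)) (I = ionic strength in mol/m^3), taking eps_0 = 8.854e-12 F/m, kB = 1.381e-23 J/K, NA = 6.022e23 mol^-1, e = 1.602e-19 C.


Ionic strength I = 0.2657 * 1^2 * 1000 = 265.7 mol/m^3
kappa^-1 = sqrt(75 * 8.854e-12 * 1.381e-23 * 295 / (2 * 6.022e23 * (1.602e-19)^2 * 265.7))
kappa^-1 = 0.574 nm

0.574


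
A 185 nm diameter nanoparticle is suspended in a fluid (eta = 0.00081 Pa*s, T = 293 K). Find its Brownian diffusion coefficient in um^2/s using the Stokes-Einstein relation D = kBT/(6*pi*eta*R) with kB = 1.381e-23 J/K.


Radius R = 185/2 = 92.5 nm = 9.25e-08 m
D = kB*T / (6*pi*eta*R)
D = 1.381e-23 * 293 / (6 * pi * 0.00081 * 9.25e-08)
D = 2.86506e-12 m^2/s = 2.865 um^2/s

2.865


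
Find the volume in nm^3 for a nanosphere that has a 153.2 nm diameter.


Radius r = 153.2/2 = 76.6 nm
Volume V = (4/3) * pi * r^3
V = (4/3) * pi * (76.6)^3
V = 1882673.1 nm^3

1882673.1


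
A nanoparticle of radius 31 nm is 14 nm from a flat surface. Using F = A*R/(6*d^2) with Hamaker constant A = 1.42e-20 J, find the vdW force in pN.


Convert to SI: R = 31 nm = 3.1e-08 m, d = 14 nm = 1.4e-08 m
F = A * R / (6 * d^2)
F = 1.42e-20 * 3.1e-08 / (6 * (1.4e-08)^2)
F = 3.7432e-13 N = 0.374 pN

0.374


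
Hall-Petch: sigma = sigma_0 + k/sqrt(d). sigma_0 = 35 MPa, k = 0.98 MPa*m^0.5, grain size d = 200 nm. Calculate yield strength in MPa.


d = 200 nm = 2e-07 m
sqrt(d) = 0.0004472136
Hall-Petch contribution = k / sqrt(d) = 0.98 / 0.0004472136 = 2191.3 MPa
sigma = sigma_0 + k/sqrt(d) = 35 + 2191.3 = 2226.3 MPa

2226.3


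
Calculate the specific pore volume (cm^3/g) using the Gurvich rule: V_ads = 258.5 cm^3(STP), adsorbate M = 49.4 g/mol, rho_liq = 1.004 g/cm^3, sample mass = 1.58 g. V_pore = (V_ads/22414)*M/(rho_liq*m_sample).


Moles adsorbed n = V_ads / 22414 = 258.5 / 22414 = 1.153297e-02 mol
Liquid volume V_liq = n * M / rho_liq = 1.153297e-02 * 49.4 / 1.004 = 0.56746 cm^3
Specific pore volume V_pore = V_liq / m_sample = 0.56746 / 1.58
V_pore = 0.3592 cm^3/g

0.3592


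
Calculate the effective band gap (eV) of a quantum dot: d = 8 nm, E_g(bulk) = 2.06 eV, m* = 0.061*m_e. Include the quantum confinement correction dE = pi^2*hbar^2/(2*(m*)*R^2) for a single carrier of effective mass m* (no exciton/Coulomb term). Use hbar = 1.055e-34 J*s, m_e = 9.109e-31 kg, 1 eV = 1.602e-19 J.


Radius R = 8/2 nm = 4e-09 m
Confinement energy dE = pi^2 * hbar^2 / (2 * m_eff * m_e * R^2)
dE = pi^2 * (1.055e-34)^2 / (2 * 0.061 * 9.109e-31 * (4e-09)^2) J, divided by 1.602e-19 J/eV
dE = 0.3856 eV
Total band gap = E_g(bulk) + dE = 2.06 + 0.3856 = 2.4456 eV

2.4456


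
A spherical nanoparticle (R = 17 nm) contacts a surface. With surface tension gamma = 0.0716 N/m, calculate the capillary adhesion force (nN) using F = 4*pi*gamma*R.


Convert radius: R = 17 nm = 1.7e-08 m
F = 4 * pi * gamma * R
F = 4 * pi * 0.0716 * 1.7e-08
F = 1.52958e-08 N = 15.2958 nN

15.2958


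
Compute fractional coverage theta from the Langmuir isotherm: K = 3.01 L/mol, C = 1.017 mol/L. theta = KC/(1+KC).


Langmuir isotherm: theta = K*C / (1 + K*C)
K*C = 3.01 * 1.017 = 3.06117
theta = 3.06117 / (1 + 3.06117) = 3.06117 / 4.06117
theta = 0.7538

0.7538


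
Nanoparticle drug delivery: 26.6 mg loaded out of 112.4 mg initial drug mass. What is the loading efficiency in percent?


Drug loading efficiency = (drug loaded / drug initial) * 100
DLE = 26.6 / 112.4 * 100
DLE = 0.2367 * 100
DLE = 23.67%

23.67


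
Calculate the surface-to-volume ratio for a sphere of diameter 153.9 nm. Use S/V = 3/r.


Radius r = 153.9/2 = 76.95 nm
S/V = 3 / r = 3 / 76.95
S/V = 0.039 nm^-1

0.039


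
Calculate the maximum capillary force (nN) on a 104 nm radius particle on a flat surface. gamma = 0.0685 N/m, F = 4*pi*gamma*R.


Convert radius: R = 104 nm = 1.04e-07 m
F = 4 * pi * gamma * R
F = 4 * pi * 0.0685 * 1.04e-07
F = 8.95228e-08 N = 89.5228 nN

89.5228


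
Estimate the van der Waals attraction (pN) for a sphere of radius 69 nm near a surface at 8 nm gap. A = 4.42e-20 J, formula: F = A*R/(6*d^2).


Convert to SI: R = 69 nm = 6.9e-08 m, d = 8 nm = 8e-09 m
F = A * R / (6 * d^2)
F = 4.42e-20 * 6.9e-08 / (6 * (8e-09)^2)
F = 7.94219e-12 N = 7.942 pN

7.942


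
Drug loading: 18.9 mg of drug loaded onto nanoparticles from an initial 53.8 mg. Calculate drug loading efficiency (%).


Drug loading efficiency = (drug loaded / drug initial) * 100
DLE = 18.9 / 53.8 * 100
DLE = 0.3513 * 100
DLE = 35.13%

35.13


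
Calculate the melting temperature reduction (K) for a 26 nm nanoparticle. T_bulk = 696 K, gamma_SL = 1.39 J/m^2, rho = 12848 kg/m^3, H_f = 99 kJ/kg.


Radius R = 26/2 = 13 nm = 1.3e-08 m
Convert H_f = 99 kJ/kg = 99000 J/kg
dT = 2 * gamma_SL * T_bulk / (rho * H_f * R)
dT = 2 * 1.39 * 696 / (12848 * 99000 * 1.3e-08)
dT = 117.0 K

117.0


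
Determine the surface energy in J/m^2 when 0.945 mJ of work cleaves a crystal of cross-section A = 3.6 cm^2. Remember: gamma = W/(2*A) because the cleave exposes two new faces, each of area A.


Convert: A = 3.6 cm^2 = 0.00036 m^2, W = 0.945 mJ = 0.000945 J
Cleaving exposes two faces of area A, so total new surface = 2*A and gamma = W / (2*A)
gamma = 0.000945 / (2 * 0.00036)
gamma = 1.312 J/m^2

1.312


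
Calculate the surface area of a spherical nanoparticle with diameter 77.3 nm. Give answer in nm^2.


Radius r = 77.3/2 = 38.65 nm
Surface area SA = 4 * pi * r^2
SA = 4 * pi * (38.65)^2
SA = 18771.93 nm^2

18771.93


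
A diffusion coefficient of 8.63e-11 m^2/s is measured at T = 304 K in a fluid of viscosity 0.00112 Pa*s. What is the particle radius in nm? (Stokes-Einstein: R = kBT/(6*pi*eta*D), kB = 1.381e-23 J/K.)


Stokes-Einstein: R = kB*T / (6*pi*eta*D)
R = 1.381e-23 * 304 / (6 * pi * 0.00112 * 8.63e-11)
R = 2.30429e-09 m = 2.3 nm

2.3


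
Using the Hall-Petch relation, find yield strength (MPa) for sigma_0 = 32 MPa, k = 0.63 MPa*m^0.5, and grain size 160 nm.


d = 160 nm = 1.6e-07 m
sqrt(d) = 0.0004
Hall-Petch contribution = k / sqrt(d) = 0.63 / 0.0004 = 1575.0 MPa
sigma = sigma_0 + k/sqrt(d) = 32 + 1575.0 = 1607.0 MPa

1607.0


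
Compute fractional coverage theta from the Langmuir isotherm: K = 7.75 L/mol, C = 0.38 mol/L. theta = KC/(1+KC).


Langmuir isotherm: theta = K*C / (1 + K*C)
K*C = 7.75 * 0.38 = 2.945
theta = 2.945 / (1 + 2.945) = 2.945 / 3.945
theta = 0.7465

0.7465


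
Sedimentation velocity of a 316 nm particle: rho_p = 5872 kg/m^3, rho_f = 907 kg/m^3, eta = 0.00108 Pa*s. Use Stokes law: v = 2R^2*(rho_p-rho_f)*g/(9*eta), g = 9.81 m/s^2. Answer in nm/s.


Radius R = 316/2 nm = 1.58e-07 m
Density difference = 5872 - 907 = 4965 kg/m^3
v = 2 * R^2 * (rho_p - rho_f) * g / (9 * eta)
v = 2 * (1.58e-07)^2 * 4965 * 9.81 / (9 * 0.00108)
v = 2.50188e-07 m/s = 250.1878 nm/s

250.1878


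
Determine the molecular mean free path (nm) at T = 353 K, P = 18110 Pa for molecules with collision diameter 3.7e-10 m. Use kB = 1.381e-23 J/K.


Mean free path: lambda = kB*T / (sqrt(2) * pi * d^2 * P)
lambda = 1.381e-23 * 353 / (sqrt(2) * pi * (3.7e-10)^2 * 18110)
lambda = 4.4257e-07 m
lambda = 442.57 nm

442.57


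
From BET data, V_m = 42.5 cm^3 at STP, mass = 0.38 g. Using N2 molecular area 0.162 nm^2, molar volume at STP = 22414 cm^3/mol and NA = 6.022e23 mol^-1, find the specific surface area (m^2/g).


Number of moles in monolayer = V_m / 22414 = 42.5 / 22414 = 0.00189614
Number of molecules = moles * NA = 0.00189614 * 6.022e23
SA = molecules * sigma / mass
SA = (42.5 / 22414) * 6.022e23 * 0.162e-18 / 0.38
SA = 486.8 m^2/g

486.8


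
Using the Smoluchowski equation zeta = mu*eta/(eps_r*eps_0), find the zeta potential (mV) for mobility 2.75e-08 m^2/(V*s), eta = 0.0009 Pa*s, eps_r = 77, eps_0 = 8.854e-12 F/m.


Smoluchowski equation: zeta = mu * eta / (eps_r * eps_0)
zeta = 2.75e-08 * 0.0009 / (77 * 8.854e-12)
zeta = 0.036303 V = 36.3 mV

36.3


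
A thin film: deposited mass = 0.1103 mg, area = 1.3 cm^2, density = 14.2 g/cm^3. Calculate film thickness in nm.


Convert: m = 0.1103 mg = 1.1030e-07 kg, A = 1.3 cm^2 = 1.3000e-04 m^2, rho = 14.2 g/cm^3 = 14200 kg/m^3
t = m / (A * rho)
t = 1.1030e-07 / (1.3000e-04 * 14200)
t = 5.9751e-08 m = 59.8 nm

59.8


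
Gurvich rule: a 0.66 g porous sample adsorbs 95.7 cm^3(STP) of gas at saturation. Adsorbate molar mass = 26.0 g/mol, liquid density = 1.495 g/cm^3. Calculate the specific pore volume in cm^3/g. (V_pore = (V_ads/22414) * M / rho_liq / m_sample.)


Moles adsorbed n = V_ads / 22414 = 95.7 / 22414 = 4.269653e-03 mol
Liquid volume V_liq = n * M / rho_liq = 4.269653e-03 * 26.0 / 1.495 = 0.07425 cm^3
Specific pore volume V_pore = V_liq / m_sample = 0.07425 / 0.66
V_pore = 0.1125 cm^3/g

0.1125


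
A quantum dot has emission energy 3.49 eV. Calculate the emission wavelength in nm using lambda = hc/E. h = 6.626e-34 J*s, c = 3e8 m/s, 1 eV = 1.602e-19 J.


Convert energy: E = 3.49 eV = 3.49 * 1.602e-19 = 5.59098e-19 J
lambda = h*c / E = 6.626e-34 * 3e8 / 5.59098e-19
lambda = 3.55537e-07 m = 355.5 nm

355.5


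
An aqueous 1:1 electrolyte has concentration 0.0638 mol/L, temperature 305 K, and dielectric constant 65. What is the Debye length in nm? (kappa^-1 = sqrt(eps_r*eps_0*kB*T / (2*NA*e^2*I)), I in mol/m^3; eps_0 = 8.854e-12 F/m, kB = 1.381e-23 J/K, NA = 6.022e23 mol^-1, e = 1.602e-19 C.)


Ionic strength I = 0.0638 * 1^2 * 1000 = 63.8 mol/m^3
kappa^-1 = sqrt(65 * 8.854e-12 * 1.381e-23 * 305 / (2 * 6.022e23 * (1.602e-19)^2 * 63.8))
kappa^-1 = 1.109 nm

1.109


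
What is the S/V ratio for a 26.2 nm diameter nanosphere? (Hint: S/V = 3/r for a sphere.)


Radius r = 26.2/2 = 13.1 nm
S/V = 3 / r = 3 / 13.1
S/V = 0.229 nm^-1

0.229


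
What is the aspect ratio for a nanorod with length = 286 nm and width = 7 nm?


Aspect ratio AR = length / diameter
AR = 286 / 7
AR = 40.86

40.86


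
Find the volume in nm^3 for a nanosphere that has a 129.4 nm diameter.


Radius r = 129.4/2 = 64.7 nm
Volume V = (4/3) * pi * r^3
V = (4/3) * pi * (64.7)^3
V = 1134492.04 nm^3

1134492.04


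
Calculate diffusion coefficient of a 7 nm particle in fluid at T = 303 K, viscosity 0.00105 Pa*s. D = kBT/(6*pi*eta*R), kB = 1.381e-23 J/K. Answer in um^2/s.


Radius R = 7/2 = 3.5 nm = 3.5e-09 m
D = kB*T / (6*pi*eta*R)
D = 1.381e-23 * 303 / (6 * pi * 0.00105 * 3.5e-09)
D = 6.04057e-11 m^2/s = 60.406 um^2/s

60.406


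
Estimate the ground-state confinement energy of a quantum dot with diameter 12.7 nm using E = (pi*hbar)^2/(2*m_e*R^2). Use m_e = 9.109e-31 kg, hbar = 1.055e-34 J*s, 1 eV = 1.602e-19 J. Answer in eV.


Radius R = 12.7/2 = 6.35 nm = 6.35e-09 m
E = (pi * 1.055e-34)^2 / (2 * 9.109e-31 * (6.35e-09)^2)
E(J) = 1.4954e-21
E = E(J) / 1.602e-19 = 0.0093 eV

0.0093


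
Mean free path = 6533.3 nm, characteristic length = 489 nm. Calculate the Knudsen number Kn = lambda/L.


Knudsen number Kn = lambda / L
Kn = 6533.3 / 489
Kn = 13.3605

13.3605


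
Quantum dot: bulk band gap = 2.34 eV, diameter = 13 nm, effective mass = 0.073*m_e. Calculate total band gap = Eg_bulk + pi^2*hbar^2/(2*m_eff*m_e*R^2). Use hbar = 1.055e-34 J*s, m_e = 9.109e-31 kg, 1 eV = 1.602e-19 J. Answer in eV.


Radius R = 13/2 nm = 6.5e-09 m
Confinement energy dE = pi^2 * hbar^2 / (2 * m_eff * m_e * R^2)
dE = pi^2 * (1.055e-34)^2 / (2 * 0.073 * 9.109e-31 * (6.5e-09)^2) J, divided by 1.602e-19 J/eV
dE = 0.122 eV
Total band gap = E_g(bulk) + dE = 2.34 + 0.122 = 2.462 eV

2.462


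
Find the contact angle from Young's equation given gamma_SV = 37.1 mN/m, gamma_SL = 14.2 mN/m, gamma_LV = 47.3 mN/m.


cos(theta) = (gamma_SV - gamma_SL) / gamma_LV
cos(theta) = (37.1 - 14.2) / 47.3
cos(theta) = 0.484144
theta = arccos(0.484144) = 61.04 degrees

61.04


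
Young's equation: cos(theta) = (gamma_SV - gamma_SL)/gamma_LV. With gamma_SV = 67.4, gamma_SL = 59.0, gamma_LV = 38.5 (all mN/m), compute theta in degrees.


cos(theta) = (gamma_SV - gamma_SL) / gamma_LV
cos(theta) = (67.4 - 59.0) / 38.5
cos(theta) = 0.218182
theta = arccos(0.218182) = 77.4 degrees

77.4


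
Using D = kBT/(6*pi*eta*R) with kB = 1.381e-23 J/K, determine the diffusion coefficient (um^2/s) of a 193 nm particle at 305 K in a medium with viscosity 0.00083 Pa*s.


Radius R = 193/2 = 96.5 nm = 9.65e-08 m
D = kB*T / (6*pi*eta*R)
D = 1.381e-23 * 305 / (6 * pi * 0.00083 * 9.65e-08)
D = 2.78989e-12 m^2/s = 2.79 um^2/s

2.79


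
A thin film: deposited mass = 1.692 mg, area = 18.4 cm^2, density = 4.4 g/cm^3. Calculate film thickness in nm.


Convert: m = 1.692 mg = 1.6920e-06 kg, A = 18.4 cm^2 = 1.8400e-03 m^2, rho = 4.4 g/cm^3 = 4400 kg/m^3
t = m / (A * rho)
t = 1.6920e-06 / (1.8400e-03 * 4400)
t = 2.0899e-07 m = 209.0 nm

209.0


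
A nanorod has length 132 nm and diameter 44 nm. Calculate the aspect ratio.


Aspect ratio AR = length / diameter
AR = 132 / 44
AR = 3.0

3.0


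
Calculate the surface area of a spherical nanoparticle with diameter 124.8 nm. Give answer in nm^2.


Radius r = 124.8/2 = 62.4 nm
Surface area SA = 4 * pi * r^2
SA = 4 * pi * (62.4)^2
SA = 48930.43 nm^2

48930.43


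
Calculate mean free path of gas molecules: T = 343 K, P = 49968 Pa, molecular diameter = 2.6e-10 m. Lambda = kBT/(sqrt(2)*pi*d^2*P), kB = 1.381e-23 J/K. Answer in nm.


Mean free path: lambda = kB*T / (sqrt(2) * pi * d^2 * P)
lambda = 1.381e-23 * 343 / (sqrt(2) * pi * (2.6e-10)^2 * 49968)
lambda = 3.15634e-07 m
lambda = 315.63 nm

315.63


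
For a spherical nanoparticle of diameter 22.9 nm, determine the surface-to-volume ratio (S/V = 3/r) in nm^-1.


Radius r = 22.9/2 = 11.45 nm
S/V = 3 / r = 3 / 11.45
S/V = 0.262 nm^-1

0.262


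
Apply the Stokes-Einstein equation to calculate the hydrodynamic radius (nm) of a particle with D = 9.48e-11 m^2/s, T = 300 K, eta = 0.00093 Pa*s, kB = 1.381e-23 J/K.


Stokes-Einstein: R = kB*T / (6*pi*eta*D)
R = 1.381e-23 * 300 / (6 * pi * 0.00093 * 9.48e-11)
R = 2.493e-09 m = 2.49 nm

2.49


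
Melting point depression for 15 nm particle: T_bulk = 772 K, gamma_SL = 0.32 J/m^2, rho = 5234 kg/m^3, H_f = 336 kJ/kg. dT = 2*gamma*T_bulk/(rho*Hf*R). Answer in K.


Radius R = 15/2 = 7.5 nm = 7.5e-09 m
Convert H_f = 336 kJ/kg = 336000 J/kg
dT = 2 * gamma_SL * T_bulk / (rho * H_f * R)
dT = 2 * 0.32 * 772 / (5234 * 336000 * 7.5e-09)
dT = 37.5 K

37.5


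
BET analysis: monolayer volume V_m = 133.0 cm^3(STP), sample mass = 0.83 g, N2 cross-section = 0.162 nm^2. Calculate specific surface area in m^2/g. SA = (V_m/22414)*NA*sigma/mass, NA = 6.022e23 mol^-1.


Number of moles in monolayer = V_m / 22414 = 133.0 / 22414 = 0.00593379
Number of molecules = moles * NA = 0.00593379 * 6.022e23
SA = molecules * sigma / mass
SA = (133.0 / 22414) * 6.022e23 * 0.162e-18 / 0.83
SA = 697.4 m^2/g

697.4


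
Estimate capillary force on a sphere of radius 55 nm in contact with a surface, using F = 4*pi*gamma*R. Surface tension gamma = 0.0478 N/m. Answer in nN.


Convert radius: R = 55 nm = 5.5e-08 m
F = 4 * pi * gamma * R
F = 4 * pi * 0.0478 * 5.5e-08
F = 3.3037e-08 N = 33.037 nN

33.037


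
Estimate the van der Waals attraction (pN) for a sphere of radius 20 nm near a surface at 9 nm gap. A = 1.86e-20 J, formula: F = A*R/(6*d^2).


Convert to SI: R = 20 nm = 2e-08 m, d = 9 nm = 9e-09 m
F = A * R / (6 * d^2)
F = 1.86e-20 * 2e-08 / (6 * (9e-09)^2)
F = 7.65432e-13 N = 0.765 pN

0.765


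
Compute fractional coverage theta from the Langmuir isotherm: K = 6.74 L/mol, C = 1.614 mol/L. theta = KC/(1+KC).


Langmuir isotherm: theta = K*C / (1 + K*C)
K*C = 6.74 * 1.614 = 10.87836
theta = 10.87836 / (1 + 10.87836) = 10.87836 / 11.87836
theta = 0.9158

0.9158
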